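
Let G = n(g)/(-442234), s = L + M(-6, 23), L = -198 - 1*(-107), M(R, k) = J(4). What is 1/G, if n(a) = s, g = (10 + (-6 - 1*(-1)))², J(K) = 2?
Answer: 442234/89 ≈ 4968.9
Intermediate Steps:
M(R, k) = 2
L = -91 (L = -198 + 107 = -91)
g = 25 (g = (10 + (-6 + 1))² = (10 - 5)² = 5² = 25)
s = -89 (s = -91 + 2 = -89)
n(a) = -89
G = 89/442234 (G = -89/(-442234) = -89*(-1/442234) = 89/442234 ≈ 0.00020125)
1/G = 1/(89/442234) = 442234/89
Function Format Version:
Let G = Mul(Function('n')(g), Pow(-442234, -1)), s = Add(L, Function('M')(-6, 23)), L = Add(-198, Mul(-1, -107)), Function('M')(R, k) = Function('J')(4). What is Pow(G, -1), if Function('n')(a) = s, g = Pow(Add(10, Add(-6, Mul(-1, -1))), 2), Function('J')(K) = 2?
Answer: Rational(442234, 89) ≈ 4968.9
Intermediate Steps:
Function('M')(R, k) = 2
L = -91 (L = Add(-198, 107) = -91)
g = 25 (g = Pow(Add(10, Add(-6, 1)), 2) = Pow(Add(10, -5), 2) = Pow(5, 2) = 25)
s = -89 (s = Add(-91, 2) = -89)
Function('n')(a) = -89
G = Rational(89, 442234) (G = Mul(-89, Pow(-442234, -1)) = Mul(-89, Rational(-1, 442234)) = Rational(89, 442234) ≈ 0.00020125)
Pow(G, -1) = Pow(Rational(89, 442234), -1) = Rational(442234, 89)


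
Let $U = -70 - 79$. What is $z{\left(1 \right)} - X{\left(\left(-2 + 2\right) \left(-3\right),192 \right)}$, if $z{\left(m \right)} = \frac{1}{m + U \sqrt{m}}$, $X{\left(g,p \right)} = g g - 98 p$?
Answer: $\frac{2784767}{148} \approx 18816.0$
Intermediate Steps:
$U = -149$
$X{\left(g,p \right)} = g^{2} - 98 p$
$z{\left(m \right)} = \frac{1}{m - 149 \sqrt{m}}$
$z{\left(1 \right)} - X{\left(\left(-2 + 2\right) \left(-3\right),192 \right)} = \frac{1}{1 - 149 \sqrt{1}} - \left(\left(\left(-2 + 2\right) \left(-3\right)\right)^{2} - 18816\right) = \frac{1}{1 - 149} - \left(\left(0 \left(-3\right)\right)^{2} - 18816\right) = \frac{1}{1 - 149} - \left(0^{2} - 18816\right) = \frac{1}{-148} - \left(0 - 18816\right) = - \frac{1}{148} - -18816 = - \frac{1}{148} + 18816 = \frac{2784767}{148}$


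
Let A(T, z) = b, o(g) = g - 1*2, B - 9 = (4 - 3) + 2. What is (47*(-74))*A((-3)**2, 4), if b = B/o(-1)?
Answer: 13912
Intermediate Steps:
B = 12 (B = 9 + ((4 - 3) + 2) = 9 + (1 + 2) = 9 + 3 = 12)
o(g) = -2 + g (o(g) = g - 2 = -2 + g)
b = -4 (b = 12/(-2 - 1) = 12/(-3) = 12*(-1/3) = -4)
A(T, z) = -4
(47*(-74))*A((-3)**2, 4) = (47*(-74))*(-4) = -3478*(-4) = 13912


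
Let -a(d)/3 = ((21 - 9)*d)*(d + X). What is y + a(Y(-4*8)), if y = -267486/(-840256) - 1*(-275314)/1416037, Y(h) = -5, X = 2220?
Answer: 237193630315999883/594916792736 ≈ 3.9870e+5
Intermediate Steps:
a(d) = -36*d*(2220 + d) (a(d) = -3*(21 - 9)*d*(d + 2220) = -3*12*d*(2220 + d) = -36*d*(2220 + d))
y = 305052156683/594916792736 (y = -267486*(-1/840256) + 275314*(1/1416037) = 133743/420128 + 275314/1416037 = 305052156683/594916792736 ≈ 0.51276)
y + a(Y(-4*8)) = 305052156683/594916792736 - 36*(-5)*(2220 - 5) = 305052156683/594916792736 - 36*(-5)*2215 = 305052156683/594916792736 + 398700 = 237193630315999883/594916792736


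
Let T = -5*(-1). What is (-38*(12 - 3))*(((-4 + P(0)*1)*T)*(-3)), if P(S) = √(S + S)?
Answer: -20520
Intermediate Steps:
P(S) = √2*√S (P(S) = √(2*S) = √2*√S)
T = 5
(-38*(12 - 3))*(((-4 + P(0)*1)*T)*(-3)) = (-38*(12 - 3))*(((-4 + (√2*√0)*1)*5)*(-3)) = (-38*9)*(((-4 + (√2*0)*1)*5)*(-3)) = -342*(-4 + 0*1)*5*(-3) = -342*(-4 + 0)*5*(-3) = -342*(-4*5)*(-3) = -(-6840)*(-3) = -342*60 = -20520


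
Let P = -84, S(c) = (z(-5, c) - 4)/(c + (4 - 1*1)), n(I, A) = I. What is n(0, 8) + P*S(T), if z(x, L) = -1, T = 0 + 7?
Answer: 42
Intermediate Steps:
T = 7
S(c) = -5/(3 + c) (S(c) = (-1 - 4)/(c + (4 - 1*1)) = -5/(c + (4 - 1)) = -5/(c + 3) = -5/(3 + c))
n(0, 8) + P*S(T) = 0 - (-420)/(3 + 7) = 0 - (-420)/10 = 0 - 84*(-1/2) = 0 + 42 = 42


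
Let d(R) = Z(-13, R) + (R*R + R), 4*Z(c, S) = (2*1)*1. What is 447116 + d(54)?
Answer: 900173/2 ≈ 4.5009e+5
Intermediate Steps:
Z(c, S) = 1/2 (Z(c, S) = ((2*1)*1)/4 = (2*1)/4 = (1/4)*2 = 1/2)
d(R) = 1/2 + R + R**2 (d(R) = 1/2 + (R*R + R) = 1/2 + (R**2 + R) = 1/2 + (R + R**2) = 1/2 + R + R**2)
447116 + d(54) = 447116 + (1/2 + 54 + 54**2) = 447116 + (1/2 + 54 + 2916) = 447116 + 5941/2 = 900173/2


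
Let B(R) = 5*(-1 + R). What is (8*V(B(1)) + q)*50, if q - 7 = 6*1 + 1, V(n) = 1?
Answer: 1100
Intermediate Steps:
B(R) = -5 + 5*R
q = 14 (q = 7 + (6*1 + 1) = 7 + (6 + 1) = 7 + 7 = 14)
(8*V(B(1)) + q)*50 = (8*1 + 14)*50 = (8 + 14)*50 = 22*50 = 1100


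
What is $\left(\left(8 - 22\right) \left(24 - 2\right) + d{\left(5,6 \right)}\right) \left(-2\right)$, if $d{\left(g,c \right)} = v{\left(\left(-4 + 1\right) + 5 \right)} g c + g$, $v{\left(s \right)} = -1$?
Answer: $666$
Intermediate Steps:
$d{\left(g,c \right)} = g - c g$ ($d{\left(g,c \right)} = - g c + g = - c g + g = g - c g$)
$\left(\left(8 - 22\right) \left(24 - 2\right) + d{\left(5,6 \right)}\right) \left(-2\right) = \left(\left(8 - 22\right) \left(24 - 2\right) + 5 \left(1 - 6\right)\right) \left(-2\right) = \left(\left(-14\right) 22 + 5 \left(1 - 6\right)\right) \left(-2\right) = \left(-308 + 5 \left(-5\right)\right) \left(-2\right) = \left(-308 - 25\right) \left(-2\right) = \left(-333\right) \left(-2\right) = 666$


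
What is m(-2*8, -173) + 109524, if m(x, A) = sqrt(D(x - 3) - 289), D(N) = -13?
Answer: 109524 + I*sqrt(302) ≈ 1.0952e+5 + 17.378*I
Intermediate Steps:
m(x, A) = I*sqrt(302) (m(x, A) = sqrt(-13 - 289) = sqrt(-302) = I*sqrt(302))
m(-2*8, -173) + 109524 = I*sqrt(302) + 109524 = 109524 + I*sqrt(302)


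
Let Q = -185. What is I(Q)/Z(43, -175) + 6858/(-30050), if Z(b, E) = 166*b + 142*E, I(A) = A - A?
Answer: -3429/15025 ≈ -0.22822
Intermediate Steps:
I(A) = 0
Z(b, E) = 142*E + 166*b
I(Q)/Z(43, -175) + 6858/(-30050) = 0/(142*(-175) + 166*43) + 6858/(-30050) = 0/(-24850 + 7138) + 6858*(-1/30050) = 0/(-17712) - 3429/15025 = 0*(-1/17712) - 3429/15025 = 0 - 3429/15025 = -3429/15025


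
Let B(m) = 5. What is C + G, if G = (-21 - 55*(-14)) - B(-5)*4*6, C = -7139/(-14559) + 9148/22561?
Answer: 206899110482/328465599 ≈ 629.90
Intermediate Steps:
C = 294248711/328465599 (C = -7139*(-1/14559) + 9148*(1/22561) = 7139/14559 + 9148/22561 = 294248711/328465599 ≈ 0.89583)
G = 629 (G = (-21 - 55*(-14)) - 5*4*6 = (-21 + 770) - 20*6 = 749 - 1*120 = 749 - 120 = 629)
C + G = 294248711/328465599 + 629 = 206899110482/328465599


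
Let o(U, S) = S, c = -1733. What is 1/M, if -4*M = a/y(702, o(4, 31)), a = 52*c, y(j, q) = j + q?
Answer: 733/22529 ≈ 0.032536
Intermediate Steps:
a = -90116 (a = 52*(-1733) = -90116)
M = 22529/733 (M = -(-22529)/(702 + 31) = -(-22529)/733 = -1/4*(-90116/733) = 22529/733 ≈ 30.735)
1/M = 1/(22529/733) = 733/22529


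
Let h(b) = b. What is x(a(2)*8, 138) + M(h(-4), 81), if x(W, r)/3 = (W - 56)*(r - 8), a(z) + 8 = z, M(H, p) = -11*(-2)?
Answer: -40538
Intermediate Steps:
M(H, p) = 22
a(z) = -8 + z
x(W, r) = 3*(-56 + W)*(-8 + r) (x(W, r) = 3*((W - 56)*(r - 8)) = 3*((-56 + W)*(-8 + r)) = 3*(-56 + W)*(-8 + r))
x(a(2)*8, 138) + M(h(-4), 81) = (1344 - 168*138 - 24*(-8 + 2)*8 + 3*((-8 + 2)*8)*138) + 22 = (1344 - 23184 - (-144)*8 + 3*(-6*8)*138) + 22 = (1344 - 23184 - 24*(-48) + 3*(-48)*138) + 22 = (1344 - 23184 + 1152 - 19872) + 22 = -40560 + 22 = -40538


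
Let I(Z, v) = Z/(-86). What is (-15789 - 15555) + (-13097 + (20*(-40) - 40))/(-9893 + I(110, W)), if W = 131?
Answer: -13334830885/425454 ≈ -31343.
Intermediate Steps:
I(Z, v) = -Z/86 (I(Z, v) = Z*(-1/86) = -Z/86)
(-15789 - 15555) + (-13097 + (20*(-40) - 40))/(-9893 + I(110, W)) = (-15789 - 15555) + (-13097 + (20*(-40) - 40))/(-9893 - 1/86*110) = -31344 + (-13097 + (-800 - 40))/(-9893 - 55/43) = -31344 + (-13097 - 840)/(-425454/43) = -31344 - 13937*(-43/425454) = -31344 + 599291/425454 = -13334830885/425454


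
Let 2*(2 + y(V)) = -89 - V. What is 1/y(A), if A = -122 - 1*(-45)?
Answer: -⅛ ≈ -0.12500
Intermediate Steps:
A = -77 (A = -122 + 45 = -77)
y(V) = -93/2 - V/2 (y(V) = -2 + (-89 - V)/2 = -2 + (-89/2 - V/2) = -93/2 - V/2)
1/y(A) = 1/(-93/2 - ½*(-77)) = 1/(-93/2 + 77/2) = 1/(-8) = -⅛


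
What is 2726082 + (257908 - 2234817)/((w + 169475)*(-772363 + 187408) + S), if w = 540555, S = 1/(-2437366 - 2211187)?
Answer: 5263272532713001796471659/1930709543111253451 ≈ 2.7261e+6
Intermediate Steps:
S = -1/4648553 (S = 1/(-4648553) = -1/4648553 ≈ -2.1512e-7)
2726082 + (257908 - 2234817)/((w + 169475)*(-772363 + 187408) + S) = 2726082 + (257908 - 2234817)/((540555 + 169475)*(-772363 + 187408) - 1/4648553) = 2726082 - 1976909/(710030*(-584955) - 1/4648553) = 2726082 - 1976909/(-415335598650 - 1/4648553) = 2726082 - 1976909/(-1930709543111253451/4648553) = 2726082 - 1976909*(-4648553/1930709543111253451) = 2726082 + 9189766262677/1930709543111253451 = 5263272532713001796471659/1930709543111253451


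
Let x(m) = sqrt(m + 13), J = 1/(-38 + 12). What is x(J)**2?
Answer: 337/26 ≈ 12.962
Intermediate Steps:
J = -1/26 (J = 1/(-26) = -1/26 ≈ -0.038462)
x(m) = sqrt(13 + m)
x(J)**2 = (sqrt(13 - 1/26))**2 = (sqrt(337/26))**2 = (sqrt(8762)/26)**2 = 337/26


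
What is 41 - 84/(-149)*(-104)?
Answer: -2627/149 ≈ -17.631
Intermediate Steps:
41 - 84/(-149)*(-104) = 41 - 84*(-1/149)*(-104) = 41 + (84/149)*(-104) = 41 - 8736/149 = -2627/149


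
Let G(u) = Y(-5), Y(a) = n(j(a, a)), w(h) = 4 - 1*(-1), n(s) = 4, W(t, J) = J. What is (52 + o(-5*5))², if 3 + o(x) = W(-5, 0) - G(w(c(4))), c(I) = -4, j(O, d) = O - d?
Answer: 2025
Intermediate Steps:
w(h) = 5 (w(h) = 4 + 1 = 5)
Y(a) = 4
G(u) = 4
o(x) = -7 (o(x) = -3 + (0 - 1*4) = -3 + (0 - 4) = -3 - 4 = -7)
(52 + o(-5*5))² = (52 - 7)² = 45² = 2025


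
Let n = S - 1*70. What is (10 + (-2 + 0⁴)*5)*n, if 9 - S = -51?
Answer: 0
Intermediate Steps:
S = 60 (S = 9 - 1*(-51) = 9 + 51 = 60)
n = -10 (n = 60 - 1*70 = 60 - 70 = -10)
(10 + (-2 + 0⁴)*5)*n = (10 + (-2 + 0⁴)*5)*(-10) = (10 + (-2 + 0)*5)*(-10) = (10 - 2*5)*(-10) = (10 - 10)*(-10) = 0*(-10) = 0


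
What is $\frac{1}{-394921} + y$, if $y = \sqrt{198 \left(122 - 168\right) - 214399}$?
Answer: $- \frac{1}{394921} + i \sqrt{223507} \approx -2.5322 \cdot 10^{-6} + 472.77 i$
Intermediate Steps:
$y = i \sqrt{223507}$ ($y = \sqrt{198 \left(-46\right) - 214399} = \sqrt{-9108 - 214399} = \sqrt{-223507} = i \sqrt{223507} \approx 472.77 i$)
$\frac{1}{-394921} + y = \frac{1}{-394921} + i \sqrt{223507} = - \frac{1}{394921} + i \sqrt{223507}$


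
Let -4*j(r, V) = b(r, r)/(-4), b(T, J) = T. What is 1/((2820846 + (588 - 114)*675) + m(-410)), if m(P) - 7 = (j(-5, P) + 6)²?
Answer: 256/804053849 ≈ 3.1839e-7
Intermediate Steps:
j(r, V) = r/16 (j(r, V) = -r/(4*(-4)) = -r*(-1)/(4*4) = -(-1)*r/16 = r/16)
m(P) = 10073/256 (m(P) = 7 + ((1/16)*(-5) + 6)² = 7 + (-5/16 + 6)² = 7 + (91/16)² = 7 + 8281/256 = 10073/256)
1/((2820846 + (588 - 114)*675) + m(-410)) = 1/((2820846 + (588 - 114)*675) + 10073/256) = 1/((2820846 + 474*675) + 10073/256) = 1/((2820846 + 319950) + 10073/256) = 1/(3140796 + 10073/256) = 1/(804053849/256) = 256/804053849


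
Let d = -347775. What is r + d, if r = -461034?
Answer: -808809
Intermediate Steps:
r + d = -461034 - 347775 = -808809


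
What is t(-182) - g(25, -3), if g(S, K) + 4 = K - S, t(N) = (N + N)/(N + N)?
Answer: 33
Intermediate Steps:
t(N) = 1 (t(N) = (2*N)/((2*N)) = (2*N)*(1/(2*N)) = 1)
g(S, K) = -4 + K - S (g(S, K) = -4 + (K - S) = -4 + K - S)
t(-182) - g(25, -3) = 1 - (-4 - 3 - 1*25) = 1 - (-4 - 3 - 25) = 1 - 1*(-32) = 1 + 32 = 33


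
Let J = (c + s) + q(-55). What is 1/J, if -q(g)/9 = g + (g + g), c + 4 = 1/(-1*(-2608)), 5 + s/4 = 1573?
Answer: 2608/20219825 ≈ 0.00012898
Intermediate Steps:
s = 6272 (s = -20 + 4*1573 = -20 + 6292 = 6272)
c = -10431/2608 (c = -4 + 1/(-1*(-2608)) = -4 + 1/2608 = -10431/2608 ≈ -3.9996)
q(g) = -27*g (q(g) = -9*(g + (g + g)) = -9*(g + 2*g) = -27*g)
J = 20219825/2608 (J = (-10431/2608 + 6272) - 27*(-55) = 16346945/2608 + 1485 = 20219825/2608 ≈ 7753.0)
1/J = 1/(20219825/2608) = 2608/20219825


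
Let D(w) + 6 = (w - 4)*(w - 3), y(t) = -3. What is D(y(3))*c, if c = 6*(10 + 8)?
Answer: 3888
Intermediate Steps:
c = 108 (c = 6*18 = 108)
D(w) = -6 + (-4 + w)*(-3 + w) (D(w) = -6 + (w - 4)*(w - 3) = -6 + (-4 + w)*(-3 + w))
D(y(3))*c = (6 + (-3)² - 7*(-3))*108 = (6 + 9 + 21)*108 = 36*108 = 3888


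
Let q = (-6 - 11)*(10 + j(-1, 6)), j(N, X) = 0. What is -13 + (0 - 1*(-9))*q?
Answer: -1543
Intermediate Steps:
q = -170 (q = (-6 - 11)*(10 + 0) = -17*10 = -170)
-13 + (0 - 1*(-9))*q = -13 + (0 - 1*(-9))*(-170) = -13 + (0 + 9)*(-170) = -13 + 9*(-170) = -13 - 1530 = -1543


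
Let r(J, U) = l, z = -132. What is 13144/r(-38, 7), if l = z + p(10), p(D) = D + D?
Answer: -1643/14 ≈ -117.36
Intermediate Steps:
p(D) = 2*D
l = -112 (l = -132 + 2*10 = -132 + 20 = -112)
r(J, U) = -112
13144/r(-38, 7) = 13144/(-112) = 13144*(-1/112) = -1643/14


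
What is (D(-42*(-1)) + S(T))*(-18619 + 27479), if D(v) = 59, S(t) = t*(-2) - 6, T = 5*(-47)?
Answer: 4633780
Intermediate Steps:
T = -235
S(t) = -6 - 2*t (S(t) = -2*t - 6 = -6 - 2*t)
(D(-42*(-1)) + S(T))*(-18619 + 27479) = (59 + (-6 - 2*(-235)))*(-18619 + 27479) = (59 + (-6 + 470))*8860 = (59 + 464)*8860 = 523*8860 = 4633780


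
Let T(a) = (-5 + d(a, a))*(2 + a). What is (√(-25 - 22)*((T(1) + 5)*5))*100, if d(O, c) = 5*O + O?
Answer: 4000*I*√47 ≈ 27423.0*I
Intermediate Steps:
d(O, c) = 6*O
T(a) = (-5 + 6*a)*(2 + a)
(√(-25 - 22)*((T(1) + 5)*5))*100 = (√(-25 - 22)*(((-10 + 6*1² + 7*1) + 5)*5))*100 = (√(-47)*(((-10 + 6*1 + 7) + 5)*5))*100 = ((I*√47)*(((-10 + 6 + 7) + 5)*5))*100 = ((I*√47)*((3 + 5)*5))*100 = ((I*√47)*(8*5))*100 = ((I*√47)*40)*100 = (40*I*√47)*100 = 4000*I*√47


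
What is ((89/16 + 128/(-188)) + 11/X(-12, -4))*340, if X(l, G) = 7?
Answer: 2887365/1316 ≈ 2194.0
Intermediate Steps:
((89/16 + 128/(-188)) + 11/X(-12, -4))*340 = ((89/16 + 128/(-188)) + 11/7)*340 = ((89*(1/16) + 128*(-1/188)) + 11*(1/7))*340 = ((89/16 - 32/47) + 11/7)*340 = (3671/752 + 11/7)*340 = (33969/5264)*340 = 2887365/1316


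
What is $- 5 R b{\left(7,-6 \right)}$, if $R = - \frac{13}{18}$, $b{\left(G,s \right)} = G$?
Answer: $\frac{455}{18} \approx 25.278$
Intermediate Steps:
$R = - \frac{13}{18}$ ($R = \left(-13\right) \frac{1}{18} = - \frac{13}{18} \approx -0.72222$)
$- 5 R b{\left(7,-6 \right)} = - 5 \left(- \frac{13}{18}\right) 7 = - \frac{\left(-65\right) 7}{18} = \left(-1\right) \left(- \frac{455}{18}\right) = \frac{455}{18}$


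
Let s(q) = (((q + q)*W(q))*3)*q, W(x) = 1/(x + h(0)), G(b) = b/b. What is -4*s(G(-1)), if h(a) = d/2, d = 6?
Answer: -6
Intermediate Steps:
G(b) = 1
h(a) = 3 (h(a) = 6/2 = 6*(1/2) = 3)
W(x) = 1/(3 + x) (W(x) = 1/(x + 3) = 1/(3 + x))
s(q) = 6*q**2/(3 + q) (s(q) = (((q + q)/(3 + q))*3)*q = (((2*q)/(3 + q))*3)*q = ((2*q/(3 + q))*3)*q = (6*q/(3 + q))*q = 6*q**2/(3 + q))
-4*s(G(-1)) = -24*1**2/(3 + 1) = -24/4 = -4*3/2 = -6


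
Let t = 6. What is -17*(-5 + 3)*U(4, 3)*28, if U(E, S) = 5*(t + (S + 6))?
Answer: 71400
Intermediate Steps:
U(E, S) = 60 + 5*S (U(E, S) = 5*(6 + (S + 6)) = 5*(6 + (6 + S)) = 5*(12 + S) = 60 + 5*S)
-17*(-5 + 3)*U(4, 3)*28 = -17*(-5 + 3)*(60 + 5*3)*28 = -(-34)*(60 + 15)*28 = -(-34)*75*28 = -17*(-150)*28 = 2550*28 = 71400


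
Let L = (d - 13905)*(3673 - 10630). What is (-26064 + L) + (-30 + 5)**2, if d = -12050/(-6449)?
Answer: 623609573204/6449 ≈ 9.6699e+7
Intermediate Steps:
d = 12050/6449 (d = -12050*(-1/6449) = 12050/6449 ≈ 1.8685)
L = 623773629315/6449 (L = (12050/6449 - 13905)*(3673 - 10630) = -89661295/6449*(-6957) = 623773629315/6449 ≈ 9.6724e+7)
(-26064 + L) + (-30 + 5)**2 = (-26064 + 623773629315/6449) + (-30 + 5)**2 = 623605542579/6449 + (-25)**2 = 623605542579/6449 + 625 = 623609573204/6449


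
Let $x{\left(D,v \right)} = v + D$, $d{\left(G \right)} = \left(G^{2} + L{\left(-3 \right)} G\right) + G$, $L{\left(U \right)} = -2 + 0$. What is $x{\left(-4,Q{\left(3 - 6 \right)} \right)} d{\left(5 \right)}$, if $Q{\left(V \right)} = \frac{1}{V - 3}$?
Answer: $- \frac{250}{3} \approx -83.333$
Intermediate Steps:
$L{\left(U \right)} = -2$
$Q{\left(V \right)} = \frac{1}{-3 + V}$
$d{\left(G \right)} = G^{2} - G$ ($d{\left(G \right)} = \left(G^{2} - 2 G\right) + G = G^{2} - G$)
$x{\left(D,v \right)} = D + v$
$x{\left(-4,Q{\left(3 - 6 \right)} \right)} d{\left(5 \right)} = \left(-4 + \frac{1}{-3 + \left(3 - 6\right)}\right) 5 \left(-1 + 5\right) = \left(-4 + \frac{1}{-3 + \left(3 - 6\right)}\right) 5 \cdot 4 = \left(-4 + \frac{1}{-3 - 3}\right) 20 = \left(-4 + \frac{1}{-6}\right) 20 = \left(-4 - \frac{1}{6}\right) 20 = \left(- \frac{25}{6}\right) 20 = - \frac{250}{3}$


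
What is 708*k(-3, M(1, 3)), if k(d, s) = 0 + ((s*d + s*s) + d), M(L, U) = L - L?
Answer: -2124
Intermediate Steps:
M(L, U) = 0
k(d, s) = d + s**2 + d*s (k(d, s) = 0 + ((d*s + s**2) + d) = 0 + ((s**2 + d*s) + d) = 0 + (d + s**2 + d*s) = d + s**2 + d*s)
708*k(-3, M(1, 3)) = 708*(-3 + 0**2 - 3*0) = 708*(-3 + 0 + 0) = 708*(-3) = -2124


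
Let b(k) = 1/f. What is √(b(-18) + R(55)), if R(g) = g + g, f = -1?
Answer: √109 ≈ 10.440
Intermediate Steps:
b(k) = -1 (b(k) = 1/(-1) = -1)
R(g) = 2*g
√(b(-18) + R(55)) = √(-1 + 2*55) = √(-1 + 110) = √109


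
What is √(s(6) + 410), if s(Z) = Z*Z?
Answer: √446 ≈ 21.119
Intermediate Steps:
s(Z) = Z²
√(s(6) + 410) = √(6² + 410) = √(36 + 410) = √446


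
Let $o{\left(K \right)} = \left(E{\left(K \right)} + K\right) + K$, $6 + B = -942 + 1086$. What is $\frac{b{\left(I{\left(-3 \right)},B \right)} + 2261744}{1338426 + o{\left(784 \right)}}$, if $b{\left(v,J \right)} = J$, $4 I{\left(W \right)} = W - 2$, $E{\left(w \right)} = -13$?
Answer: $\frac{2261882}{1339981} \approx 1.688$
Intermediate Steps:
$B = 138$ ($B = -6 + \left(-942 + 1086\right) = -6 + 144 = 138$)
$I{\left(W \right)} = - \frac{1}{2} + \frac{W}{4}$ ($I{\left(W \right)} = \frac{W - 2}{4} = \frac{-2 + W}{4} = - \frac{1}{2} + \frac{W}{4}$)
$o{\left(K \right)} = -13 + 2 K$ ($o{\left(K \right)} = \left(-13 + K\right) + K = -13 + 2 K$)
$\frac{b{\left(I{\left(-3 \right)},B \right)} + 2261744}{1338426 + o{\left(784 \right)}} = \frac{138 + 2261744}{1338426 + \left(-13 + 2 \cdot 784\right)} = \frac{2261882}{1338426 + \left(-13 + 1568\right)} = \frac{2261882}{1338426 + 1555} = \frac{2261882}{1339981}$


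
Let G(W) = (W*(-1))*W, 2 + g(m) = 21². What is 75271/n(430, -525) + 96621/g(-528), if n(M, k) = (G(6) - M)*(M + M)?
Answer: 38688787991/175933640 ≈ 219.91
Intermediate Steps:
g(m) = 439 (g(m) = -2 + 21² = -2 + 441 = 439)
G(W) = -W² (G(W) = (-W)*W = -W²)
n(M, k) = 2*M*(-36 - M) (n(M, k) = (-1*6² - M)*(M + M) = (-1*36 - M)*(2*M) = (-36 - M)*(2*M) = 2*M*(-36 - M))
75271/n(430, -525) + 96621/g(-528) = 75271/((-2*430*(36 + 430))) + 96621/439 = 75271/((-2*430*466)) + 96621*(1/439) = 75271/(-400760) + 96621/439 = 75271*(-1/400760) + 96621/439 = -75271/400760 + 96621/439 = 38688787991/175933640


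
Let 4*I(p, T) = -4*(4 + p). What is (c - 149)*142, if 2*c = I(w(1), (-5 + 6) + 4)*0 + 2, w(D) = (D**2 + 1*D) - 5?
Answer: -21016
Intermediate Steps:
w(D) = -5 + D + D**2 (w(D) = (D**2 + D) - 5 = (D + D**2) - 5 = -5 + D + D**2)
I(p, T) = -4 - p (I(p, T) = (-4*(4 + p))/4 = (-16 - 4*p)/4 = -4 - p)
c = 1 (c = ((-4 - (-5 + 1 + 1**2))*0 + 2)/2 = ((-4 - (-5 + 1 + 1))*0 + 2)/2 = ((-4 - 1*(-3))*0 + 2)/2 = ((-4 + 3)*0 + 2)/2 = (-1*0 + 2)/2 = (0 + 2)/2 = (1/2)*2 = 1)
(c - 149)*142 = (1 - 149)*142 = -148*142 = -21016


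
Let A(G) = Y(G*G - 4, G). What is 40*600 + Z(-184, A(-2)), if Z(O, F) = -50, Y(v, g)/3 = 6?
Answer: 23950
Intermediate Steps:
Y(v, g) = 18 (Y(v, g) = 3*6 = 18)
A(G) = 18
40*600 + Z(-184, A(-2)) = 40*600 - 50 = 24000 - 50 = 23950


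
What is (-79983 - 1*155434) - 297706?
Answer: -533123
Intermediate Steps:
(-79983 - 1*155434) - 297706 = (-79983 - 155434) - 297706 = -235417 - 297706 = -533123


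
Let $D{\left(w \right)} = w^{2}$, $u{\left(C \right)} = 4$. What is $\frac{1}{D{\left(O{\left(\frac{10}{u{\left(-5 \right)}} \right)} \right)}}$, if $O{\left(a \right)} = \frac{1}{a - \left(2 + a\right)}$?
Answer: $4$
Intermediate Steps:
$O{\left(a \right)} = - \frac{1}{2}$ ($O{\left(a \right)} = \frac{1}{-2} = - \frac{1}{2}$)
$\frac{1}{D{\left(O{\left(\frac{10}{u{\left(-5 \right)}} \right)} \right)}} = \frac{1}{\left(- \frac{1}{2}\right)^{2}} = \frac{1}{\frac{1}{4}} = 4$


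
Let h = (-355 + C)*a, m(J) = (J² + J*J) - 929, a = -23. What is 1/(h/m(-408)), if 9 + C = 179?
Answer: 331999/4255 ≈ 78.026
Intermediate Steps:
C = 170 (C = -9 + 179 = 170)
m(J) = -929 + 2*J² (m(J) = (J² + J²) - 929 = 2*J² - 929 = -929 + 2*J²)
h = 4255 (h = (-355 + 170)*(-23) = -185*(-23) = 4255)
1/(h/m(-408)) = 1/(4255/(-929 + 2*(-408)²)) = 1/(4255/(-929 + 2*166464)) = 1/(4255/(-929 + 332928)) = 1/(4255/331999) = 331999/4255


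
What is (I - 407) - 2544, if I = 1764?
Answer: -1187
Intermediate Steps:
(I - 407) - 2544 = (1764 - 407) - 2544 = 1357 - 2544 = -1187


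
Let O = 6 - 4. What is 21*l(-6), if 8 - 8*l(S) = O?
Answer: 63/4 ≈ 15.750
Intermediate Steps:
O = 2
l(S) = ¾ (l(S) = 1 - ⅛*2 = 1 - ¼ = ¾)
21*l(-6) = 21*(¾) = 63/4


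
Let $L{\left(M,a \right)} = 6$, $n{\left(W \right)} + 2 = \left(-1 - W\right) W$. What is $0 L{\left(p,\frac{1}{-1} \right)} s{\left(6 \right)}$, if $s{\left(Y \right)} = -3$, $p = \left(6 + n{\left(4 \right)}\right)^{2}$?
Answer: $0$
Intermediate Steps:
$n{\left(W \right)} = -2 + W \left(-1 - W\right)$ ($n{\left(W \right)} = -2 + \left(-1 - W\right) W = -2 + W \left(-1 - W\right)$)
$p = 256$ ($p = \left(6 - 22\right)^{2} = \left(-16\right)^{2} = 256$)
$0 L{\left(p,\frac{1}{-1} \right)} s{\left(6 \right)} = 0 \cdot 6 \left(-3\right) = 0 \left(-3\right) = 0$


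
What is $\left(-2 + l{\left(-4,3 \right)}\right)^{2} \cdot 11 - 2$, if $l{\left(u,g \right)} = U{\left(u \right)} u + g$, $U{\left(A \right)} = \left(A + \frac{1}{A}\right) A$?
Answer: $49377$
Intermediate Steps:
$U{\left(A \right)} = A \left(A + \frac{1}{A}\right)$
$l{\left(u,g \right)} = g + u \left(1 + u^{2}\right)$ ($l{\left(u,g \right)} = \left(1 + u^{2}\right) u + g = u \left(1 + u^{2}\right) + g = g + u \left(1 + u^{2}\right)$)
$\left(-2 + l{\left(-4,3 \right)}\right)^{2} \cdot 11 - 2 = \left(-2 + \left(3 - 4 + \left(-4\right)^{3}\right)\right)^{2} \cdot 11 - 2 = \left(-2 - 65\right)^{2} \cdot 11 - 2 = \left(-67\right)^{2} \cdot 11 - 2 = 4489 \cdot 11 - 2 = 49379 - 2 = 49377$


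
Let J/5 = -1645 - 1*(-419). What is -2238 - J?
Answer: 3892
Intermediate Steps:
J = -6130 (J = 5*(-1645 - 1*(-419)) = 5*(-1645 + 419) = 5*(-1226) = -6130)
-2238 - J = -2238 - 1*(-6130) = -2238 + 6130 = 3892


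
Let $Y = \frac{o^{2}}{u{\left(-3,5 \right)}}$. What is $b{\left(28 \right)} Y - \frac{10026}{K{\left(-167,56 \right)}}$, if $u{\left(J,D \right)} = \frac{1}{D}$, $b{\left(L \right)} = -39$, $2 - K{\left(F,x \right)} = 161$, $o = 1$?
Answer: $- \frac{6993}{53} \approx -131.94$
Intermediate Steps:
$K{\left(F,x \right)} = -159$ ($K{\left(F,x \right)} = 2 - 161 = -159$)
$Y = 5$ ($Y = \frac{1^{2}}{\frac{1}{5}} = 1 \frac{1}{\frac{1}{5}} = 1 \cdot 5 = 5$)
$b{\left(28 \right)} Y - \frac{10026}{K{\left(-167,56 \right)}} = \left(-39\right) 5 - \frac{10026}{-159} = -195 - - \frac{3342}{53} = -195 + \frac{3342}{53} = - \frac{6993}{53}$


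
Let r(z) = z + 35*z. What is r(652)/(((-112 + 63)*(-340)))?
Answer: 5868/4165 ≈ 1.4089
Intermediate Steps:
r(z) = 36*z
r(652)/(((-112 + 63)*(-340))) = (36*652)/(((-112 + 63)*(-340))) = 23472/((-49*(-340))) = 23472/16660 = 23472*(1/16660) = 5868/4165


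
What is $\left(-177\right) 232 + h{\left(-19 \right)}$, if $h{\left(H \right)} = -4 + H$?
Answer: $-41087$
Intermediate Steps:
$\left(-177\right) 232 + h{\left(-19 \right)} = \left(-177\right) 232 - 23 = -41064 - 23 = -41087$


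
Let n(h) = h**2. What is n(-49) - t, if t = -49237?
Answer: 51638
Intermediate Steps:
n(-49) - t = (-49)**2 - 1*(-49237) = 2401 + 49237 = 51638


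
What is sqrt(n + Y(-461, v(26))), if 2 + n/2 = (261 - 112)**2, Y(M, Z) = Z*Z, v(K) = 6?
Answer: sqrt(44434) ≈ 210.79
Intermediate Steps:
Y(M, Z) = Z**2
n = 44398 (n = -4 + 2*(261 - 112)**2 = -4 + 2*149**2 = -4 + 2*22201 = -4 + 44402 = 44398)
sqrt(n + Y(-461, v(26))) = sqrt(44398 + 6**2) = sqrt(44398 + 36) = sqrt(44434)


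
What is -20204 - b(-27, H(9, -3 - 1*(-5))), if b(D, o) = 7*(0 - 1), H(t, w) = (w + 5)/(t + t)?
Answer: -20197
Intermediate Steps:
H(t, w) = (5 + w)/(2*t) (H(t, w) = (5 + w)/((2*t)) = (5 + w)*(1/(2*t)) = (5 + w)/(2*t))
b(D, o) = -7 (b(D, o) = 7*(-1) = -7)
-20204 - b(-27, H(9, -3 - 1*(-5))) = -20204 - 1*(-7) = -20204 + 7 = -20197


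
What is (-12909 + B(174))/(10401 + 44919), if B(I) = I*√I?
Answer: -4303/18440 + 29*√174/9220 ≈ -0.19186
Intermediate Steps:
B(I) = I^(3/2)
(-12909 + B(174))/(10401 + 44919) = (-12909 + 174^(3/2))/(10401 + 44919) = (-12909 + 174*√174)/55320 = (-12909 + 174*√174)*(1/55320) = -4303/18440 + 29*√174/9220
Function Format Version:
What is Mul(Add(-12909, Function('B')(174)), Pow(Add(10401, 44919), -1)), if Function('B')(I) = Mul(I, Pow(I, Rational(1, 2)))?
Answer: Add(Rational(-4303, 18440), Mul(Rational(29, 9220), Pow(174, Rational(1, 2)))) ≈ -0.19186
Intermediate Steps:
Function('B')(I) = Pow(I, Rational(3, 2))
Mul(Add(-12909, Function('B')(174)), Pow(Add(10401, 44919), -1)) = Mul(Add(-12909, Pow(174, Rational(3, 2))), Pow(Add(10401, 44919), -1)) = Mul(Add(-12909, Mul(174, Pow(174, Rational(1, 2)))), Pow(55320, -1)) = Mul(Add(-12909, Mul(174, Pow(174, Rational(1, 2)))), Rational(1, 55320)) = Add(Rational(-4303, 18440), Mul(Rational(29, 9220), Pow(174, Rational(1, 2))))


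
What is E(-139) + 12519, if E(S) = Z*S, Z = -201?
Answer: 40458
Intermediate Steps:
E(S) = -201*S
E(-139) + 12519 = -201*(-139) + 12519 = 27939 + 12519 = 40458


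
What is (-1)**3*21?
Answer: -21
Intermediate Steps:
(-1)**3*21 = -1*21 = -21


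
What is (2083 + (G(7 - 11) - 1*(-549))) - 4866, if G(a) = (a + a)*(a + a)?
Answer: -2170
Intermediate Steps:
G(a) = 4*a**2 (G(a) = (2*a)*(2*a) = 4*a**2)
(2083 + (G(7 - 11) - 1*(-549))) - 4866 = (2083 + (4*(7 - 11)**2 - 1*(-549))) - 4866 = (2083 + (4*(-4)**2 + 549)) - 4866 = (2083 + (4*16 + 549)) - 4866 = (2083 + (64 + 549)) - 4866 = (2083 + 613) - 4866 = 2696 - 4866 = -2170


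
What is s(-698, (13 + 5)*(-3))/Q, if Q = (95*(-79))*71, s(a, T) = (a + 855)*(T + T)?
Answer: 16956/532855 ≈ 0.031821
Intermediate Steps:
s(a, T) = 2*T*(855 + a) (s(a, T) = (855 + a)*(2*T) = 2*T*(855 + a))
Q = -532855 (Q = -7505*71 = -532855)
s(-698, (13 + 5)*(-3))/Q = (2*((13 + 5)*(-3))*(855 - 698))/(-532855) = (2*(18*(-3))*157)*(-1/532855) = (2*(-54)*157)*(-1/532855) = -16956*(-1/532855) = 16956/532855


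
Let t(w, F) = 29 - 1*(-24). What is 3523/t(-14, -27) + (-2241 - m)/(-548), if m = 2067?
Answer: 539732/7261 ≈ 74.333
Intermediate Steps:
t(w, F) = 53 (t(w, F) = 29 + 24 = 53)
3523/t(-14, -27) + (-2241 - m)/(-548) = 3523/53 + (-2241 - 1*2067)/(-548) = 3523*(1/53) + (-2241 - 2067)*(-1/548) = 3523/53 - 4308*(-1/548) = 3523/53 + 1077/137 = 539732/7261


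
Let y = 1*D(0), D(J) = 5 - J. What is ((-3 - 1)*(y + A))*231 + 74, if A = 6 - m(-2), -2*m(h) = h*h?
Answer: -11938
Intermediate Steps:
m(h) = -h**2/2 (m(h) = -h*h/2 = -h**2/2)
y = 5 (y = 1*(5 - 1*0) = 1*(5 + 0) = 1*5 = 5)
A = 8 (A = 6 - (-1)*(-2)**2/2 = 6 - (-1)*4/2 = 6 - 1*(-2) = 6 + 2 = 8)
((-3 - 1)*(y + A))*231 + 74 = ((-3 - 1)*(5 + 8))*231 + 74 = -4*13*231 + 74 = -52*231 + 74 = -12012 + 74 = -11938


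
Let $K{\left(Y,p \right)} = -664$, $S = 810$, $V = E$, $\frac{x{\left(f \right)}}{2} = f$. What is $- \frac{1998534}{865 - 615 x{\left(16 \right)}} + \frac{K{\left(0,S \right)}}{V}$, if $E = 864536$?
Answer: $\frac{4074981361}{38363785} \approx 106.22$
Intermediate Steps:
$x{\left(f \right)} = 2 f$
$V = 864536$
$- \frac{1998534}{865 - 615 x{\left(16 \right)}} + \frac{K{\left(0,S \right)}}{V} = - \frac{1998534}{865 - 615 \cdot 2 \cdot 16} - \frac{664}{864536} = - \frac{1998534}{865 - 19680} - \frac{83}{108067} = - \frac{1998534}{-18815} - \frac{83}{108067} = \left(-1998534\right) \left(- \frac{1}{18815}\right) - \frac{83}{108067} = \frac{1998534}{18815} - \frac{83}{108067} = \frac{4074981361}{38363785}$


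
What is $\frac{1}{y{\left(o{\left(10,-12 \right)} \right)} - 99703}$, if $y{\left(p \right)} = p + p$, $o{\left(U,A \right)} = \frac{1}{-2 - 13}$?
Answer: $- \frac{15}{1495547} \approx -1.003 \cdot 10^{-5}$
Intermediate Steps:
$o{\left(U,A \right)} = - \frac{1}{15}$ ($o{\left(U,A \right)} = \frac{1}{-15} = - \frac{1}{15}$)
$y{\left(p \right)} = 2 p$
$\frac{1}{y{\left(o{\left(10,-12 \right)} \right)} - 99703} = \frac{1}{2 \left(- \frac{1}{15}\right) - 99703} = \frac{1}{- \frac{2}{15} - 99703} = \frac{1}{- \frac{1495547}{15}} = - \frac{15}{1495547}$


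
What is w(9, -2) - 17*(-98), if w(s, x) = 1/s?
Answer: 14995/9 ≈ 1666.1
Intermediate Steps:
w(9, -2) - 17*(-98) = 1/9 - 17*(-98) = ⅑ + 1666 = 14995/9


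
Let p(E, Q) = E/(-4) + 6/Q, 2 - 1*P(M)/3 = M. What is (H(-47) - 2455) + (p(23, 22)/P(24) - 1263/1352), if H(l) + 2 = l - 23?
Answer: -310152173/122694 ≈ -2527.9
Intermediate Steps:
H(l) = -25 + l (H(l) = -2 + (l - 23) = -2 + (-23 + l) = -25 + l)
P(M) = 6 - 3*M
p(E, Q) = 6/Q - E/4 (p(E, Q) = E*(-¼) + 6/Q = -E/4 + 6/Q = 6/Q - E/4)
(H(-47) - 2455) + (p(23, 22)/P(24) - 1263/1352) = ((-25 - 47) - 2455) + ((6/22 - ¼*23)/(6 - 3*24) - 1263/1352) = (-72 - 2455) + ((6*(1/22) - 23/4)/(6 - 72) - 1263*1/1352) = -2527 + ((3/11 - 23/4)/(-66) - 1263/1352) = -2527 + (-241/44*(-1/66) - 1263/1352) = -2527 + (241/2904 - 1263/1352) = -2527 - 104435/122694 = -310152173/122694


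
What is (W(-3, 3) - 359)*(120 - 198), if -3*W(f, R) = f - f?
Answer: 28002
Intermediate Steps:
W(f, R) = 0 (W(f, R) = -(f - f)/3 = -⅓*0 = 0)
(W(-3, 3) - 359)*(120 - 198) = (0 - 359)*(120 - 198) = -359*(-78) = 28002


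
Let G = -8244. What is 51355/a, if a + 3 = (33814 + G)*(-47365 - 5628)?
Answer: -51355/1355031013 ≈ -3.7899e-5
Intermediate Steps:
a = -1355031013 (a = -3 + (33814 - 8244)*(-47365 - 5628) = -3 + 25570*(-52993) = -3 - 1355031010 = -1355031013)
51355/a = 51355/(-1355031013) = 51355*(-1/1355031013) = -51355/1355031013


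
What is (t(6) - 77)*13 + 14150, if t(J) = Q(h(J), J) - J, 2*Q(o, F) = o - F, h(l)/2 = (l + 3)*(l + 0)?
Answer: 13734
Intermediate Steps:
h(l) = 2*l*(3 + l) (h(l) = 2*((l + 3)*(l + 0)) = 2*((3 + l)*l) = 2*(l*(3 + l)) = 2*l*(3 + l))
Q(o, F) = o/2 - F/2 (Q(o, F) = (o - F)/2 = o/2 - F/2)
t(J) = -3*J/2 + J*(3 + J) (t(J) = ((2*J*(3 + J))/2 - J/2) - J = (J*(3 + J) - J/2) - J = (-J/2 + J*(3 + J)) - J = -3*J/2 + J*(3 + J))
(t(6) - 77)*13 + 14150 = ((1/2)*6*(3 + 2*6) - 77)*13 + 14150 = ((1/2)*6*(3 + 12) - 77)*13 + 14150 = ((1/2)*6*15 - 77)*13 + 14150 = (45 - 77)*13 + 14150 = -32*13 + 14150 = -416 + 14150 = 13734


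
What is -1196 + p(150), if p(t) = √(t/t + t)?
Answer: -1196 + √151 ≈ -1183.7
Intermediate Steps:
p(t) = √(1 + t)
-1196 + p(150) = -1196 + √(1 + 150) = -1196 + √151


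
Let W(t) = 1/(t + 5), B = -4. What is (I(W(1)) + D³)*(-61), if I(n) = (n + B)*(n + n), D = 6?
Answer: -235765/18 ≈ -13098.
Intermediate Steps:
W(t) = 1/(5 + t)
I(n) = 2*n*(-4 + n) (I(n) = (n - 4)*(n + n) = (-4 + n)*(2*n) = 2*n*(-4 + n))
(I(W(1)) + D³)*(-61) = (2*(-4 + 1/(5 + 1))/(5 + 1) + 6³)*(-61) = (2*(-4 + 1/6)/6 + 216)*(-61) = (2*(⅙)*(-4 + ⅙) + 216)*(-61) = (2*(⅙)*(-23/6) + 216)*(-61) = (-23/18 + 216)*(-61) = (3865/18)*(-61) = -235765/18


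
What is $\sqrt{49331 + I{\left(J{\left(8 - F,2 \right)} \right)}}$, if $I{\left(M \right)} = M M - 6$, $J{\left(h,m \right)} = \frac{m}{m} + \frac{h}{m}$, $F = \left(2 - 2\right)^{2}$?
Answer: $5 \sqrt{1974} \approx 222.15$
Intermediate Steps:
$F = 0$ ($F = 0^{2} = 0$)
$J{\left(h,m \right)} = 1 + \frac{h}{m}$
$I{\left(M \right)} = -6 + M^{2}$ ($I{\left(M \right)} = M^{2} - 6 = -6 + M^{2}$)
$\sqrt{49331 + I{\left(J{\left(8 - F,2 \right)} \right)}} = \sqrt{49331 - \left(6 - \left(\frac{\left(8 - 0\right) + 2}{2}\right)^{2}\right)} = \sqrt{49331 - \left(6 - \left(\frac{\left(8 + 0\right) + 2}{2}\right)^{2}\right)} = \sqrt{49331 - \left(6 - \left(\frac{8 + 2}{2}\right)^{2}\right)} = \sqrt{49331 - \left(6 - \left(\frac{1}{2} \cdot 10\right)^{2}\right)} = \sqrt{49331 - \left(6 - 5^{2}\right)} = \sqrt{49331 + \left(-6 + 25\right)} = \sqrt{49331 + 19} = \sqrt{49350} = 5 \sqrt{1974}$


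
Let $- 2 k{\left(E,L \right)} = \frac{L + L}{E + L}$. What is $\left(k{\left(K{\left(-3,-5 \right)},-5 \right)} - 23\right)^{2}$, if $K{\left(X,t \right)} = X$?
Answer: $\frac{35721}{64} \approx 558.14$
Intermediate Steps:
$k{\left(E,L \right)} = - \frac{L}{E + L}$ ($k{\left(E,L \right)} = - \frac{\left(L + L\right) \frac{1}{E + L}}{2} = - \frac{2 L \frac{1}{E + L}}{2} = - \frac{L}{E + L}$)
$\left(k{\left(K{\left(-3,-5 \right)},-5 \right)} - 23\right)^{2} = \left(\left(-1\right) \left(-5\right) \frac{1}{-3 - 5} - 23\right)^{2} = \left(\left(-1\right) \left(-5\right) \frac{1}{-8} - 23\right)^{2} = \left(\left(-1\right) \left(-5\right) \left(- \frac{1}{8}\right) - 23\right)^{2} = \left(- \frac{5}{8} - 23\right)^{2} = \left(- \frac{189}{8}\right)^{2} = \frac{35721}{64}$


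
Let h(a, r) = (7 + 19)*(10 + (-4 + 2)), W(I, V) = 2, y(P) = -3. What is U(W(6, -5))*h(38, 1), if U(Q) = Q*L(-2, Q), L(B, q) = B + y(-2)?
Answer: -2080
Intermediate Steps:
L(B, q) = -3 + B (L(B, q) = B - 3 = -3 + B)
h(a, r) = 208 (h(a, r) = 26*(10 - 2) = 26*8 = 208)
U(Q) = -5*Q (U(Q) = Q*(-3 - 2) = Q*(-5) = -5*Q)
U(W(6, -5))*h(38, 1) = -5*2*208 = -10*208 = -2080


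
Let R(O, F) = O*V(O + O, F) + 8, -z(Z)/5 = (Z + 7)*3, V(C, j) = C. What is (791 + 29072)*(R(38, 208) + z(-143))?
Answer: 147403768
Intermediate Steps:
z(Z) = -105 - 15*Z (z(Z) = -5*(Z + 7)*3 = -5*(7 + Z)*3 = -5*(21 + 3*Z) = -105 - 15*Z)
R(O, F) = 8 + 2*O**2 (R(O, F) = O*(O + O) + 8 = O*(2*O) + 8 = 2*O**2 + 8 = 8 + 2*O**2)
(791 + 29072)*(R(38, 208) + z(-143)) = (791 + 29072)*((8 + 2*38**2) + (-105 - 15*(-143))) = 29863*((8 + 2*1444) + (-105 + 2145)) = 29863*((8 + 2888) + 2040) = 29863*(2896 + 2040) = 29863*4936 = 147403768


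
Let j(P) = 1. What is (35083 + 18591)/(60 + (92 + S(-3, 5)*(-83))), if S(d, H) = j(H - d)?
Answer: 53674/69 ≈ 777.88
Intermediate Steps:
S(d, H) = 1
(35083 + 18591)/(60 + (92 + S(-3, 5)*(-83))) = (35083 + 18591)/(60 + (92 + 1*(-83))) = 53674/(60 + (92 - 83)) = 53674/(60 + 9) = 53674/69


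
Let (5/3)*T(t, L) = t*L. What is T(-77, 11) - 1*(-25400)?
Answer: 124459/5 ≈ 24892.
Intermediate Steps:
T(t, L) = 3*L*t/5 (T(t, L) = 3*(t*L)/5 = 3*(L*t)/5 = 3*L*t/5)
T(-77, 11) - 1*(-25400) = (⅗)*11*(-77) - 1*(-25400) = -2541/5 + 25400 = 124459/5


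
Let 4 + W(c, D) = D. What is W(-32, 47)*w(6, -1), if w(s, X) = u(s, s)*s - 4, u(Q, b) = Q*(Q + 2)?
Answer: 12212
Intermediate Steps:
u(Q, b) = Q*(2 + Q)
w(s, X) = -4 + s**2*(2 + s) (w(s, X) = (s*(2 + s))*s - 4 = s**2*(2 + s) - 4 = -4 + s**2*(2 + s))
W(c, D) = -4 + D
W(-32, 47)*w(6, -1) = (-4 + 47)*(-4 + 6**2*(2 + 6)) = 43*(-4 + 36*8) = 43*(-4 + 288) = 43*284 = 12212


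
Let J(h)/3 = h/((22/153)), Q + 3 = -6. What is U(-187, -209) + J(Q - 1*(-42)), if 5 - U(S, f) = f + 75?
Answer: 1655/2 ≈ 827.50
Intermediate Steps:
Q = -9 (Q = -3 - 6 = -9)
U(S, f) = -70 - f (U(S, f) = 5 - (f + 75) = 5 - (75 + f) = 5 + (-75 - f) = -70 - f)
J(h) = 459*h/22 (J(h) = 3*(h/((22/153))) = 3*(h/((22*(1/153)))) = 3*(h/(22/153)) = 3*(h*(153/22)) = 3*(153*h/22) = 459*h/22)
U(-187, -209) + J(Q - 1*(-42)) = (-70 - 1*(-209)) + 459*(-9 - 1*(-42))/22 = (-70 + 209) + 459*(-9 + 42)/22 = 139 + (459/22)*33 = 139 + 1377/2 = 1655/2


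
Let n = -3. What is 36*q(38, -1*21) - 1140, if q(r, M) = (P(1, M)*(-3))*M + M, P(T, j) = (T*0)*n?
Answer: -1896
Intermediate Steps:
P(T, j) = 0 (P(T, j) = (T*0)*(-3) = 0*(-3) = 0)
q(r, M) = M (q(r, M) = (0*(-3))*M + M = 0*M + M = 0 + M = M)
36*q(38, -1*21) - 1140 = 36*(-1*21) - 1140 = 36*(-21) - 1140 = -756 - 1140 = -1896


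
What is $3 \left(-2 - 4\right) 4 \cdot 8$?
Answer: $-576$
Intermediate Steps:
$3 \left(-2 - 4\right) 4 \cdot 8 = 3 \left(\left(-6\right) 4\right) 8 = 3 \left(-24\right) 8 = \left(-72\right) 8 = -576$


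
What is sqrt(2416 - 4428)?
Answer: 2*I*sqrt(503) ≈ 44.855*I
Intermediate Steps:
sqrt(2416 - 4428) = sqrt(-2012) = 2*I*sqrt(503)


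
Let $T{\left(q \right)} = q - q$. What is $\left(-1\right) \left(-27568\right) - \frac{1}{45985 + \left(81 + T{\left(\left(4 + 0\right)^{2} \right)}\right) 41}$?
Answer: $\frac{1359267807}{49306} \approx 27568.0$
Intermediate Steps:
$T{\left(q \right)} = 0$
$\left(-1\right) \left(-27568\right) - \frac{1}{45985 + \left(81 + T{\left(\left(4 + 0\right)^{2} \right)}\right) 41} = \left(-1\right) \left(-27568\right) - \frac{1}{45985 + \left(81 + 0\right) 41} = 27568 - \frac{1}{45985 + 81 \cdot 41} = 27568 - \frac{1}{45985 + 3321} = 27568 - \frac{1}{49306} = \frac{1359267807}{49306}$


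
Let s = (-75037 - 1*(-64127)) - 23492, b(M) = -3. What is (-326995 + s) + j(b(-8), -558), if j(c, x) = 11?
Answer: -361386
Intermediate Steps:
s = -34402 (s = (-75037 + 64127) - 23492 = -10910 - 23492 = -34402)
(-326995 + s) + j(b(-8), -558) = (-326995 - 34402) + 11 = -361397 + 11 = -361386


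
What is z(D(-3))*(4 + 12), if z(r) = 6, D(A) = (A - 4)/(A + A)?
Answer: 96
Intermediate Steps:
D(A) = (-4 + A)/(2*A) (D(A) = (-4 + A)/((2*A)) = (-4 + A)*(1/(2*A)) = (-4 + A)/(2*A))
z(D(-3))*(4 + 12) = 6*(4 + 12) = 6*16 = 96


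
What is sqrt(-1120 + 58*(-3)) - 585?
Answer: -585 + I*sqrt(1294) ≈ -585.0 + 35.972*I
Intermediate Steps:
sqrt(-1120 + 58*(-3)) - 585 = sqrt(-1120 - 174) - 585 = sqrt(-1294) - 585 = I*sqrt(1294) - 585 = -585 + I*sqrt(1294)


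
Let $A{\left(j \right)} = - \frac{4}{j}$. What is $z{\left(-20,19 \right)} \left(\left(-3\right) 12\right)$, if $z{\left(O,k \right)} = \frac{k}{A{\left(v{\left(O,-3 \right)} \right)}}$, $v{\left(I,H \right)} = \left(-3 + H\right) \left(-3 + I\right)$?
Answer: $23598$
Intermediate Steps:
$z{\left(O,k \right)} = k \left(- \frac{9}{2} + \frac{3 O}{2}\right)$ ($z{\left(O,k \right)} = \frac{k}{\left(-4\right) \frac{1}{9 - -9 - 3 O - 3 O}} = \frac{k}{\left(-4\right) \frac{1}{9 + 9 - 3 O - 3 O}} = \frac{k}{\left(-4\right) \frac{1}{18 - 6 O}} = k \left(- \frac{9}{2} + \frac{3 O}{2}\right)$)
$z{\left(-20,19 \right)} \left(\left(-3\right) 12\right) = \frac{3}{2} \cdot 19 \left(-3 - 20\right) \left(\left(-3\right) 12\right) = \frac{3}{2} \cdot 19 \left(-23\right) \left(-36\right) = \left(- \frac{1311}{2}\right) \left(-36\right) = 23598$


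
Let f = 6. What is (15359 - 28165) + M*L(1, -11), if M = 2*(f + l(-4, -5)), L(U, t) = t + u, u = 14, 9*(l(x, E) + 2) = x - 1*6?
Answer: -38366/3 ≈ -12789.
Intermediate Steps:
l(x, E) = -8/3 + x/9 (l(x, E) = -2 + (x - 1*6)/9 = -2 + (x - 6)/9 = -2 + (-6 + x)/9 = -2 + (-⅔ + x/9) = -8/3 + x/9)
L(U, t) = 14 + t (L(U, t) = t + 14 = 14 + t)
M = 52/9 (M = 2*(6 + (-8/3 + (⅑)*(-4))) = 2*(6 + (-8/3 - 4/9)) = 2*(6 - 28/9) = 2*(26/9) = 52/9 ≈ 5.7778)
(15359 - 28165) + M*L(1, -11) = (15359 - 28165) + 52*(14 - 11)/9 = -12806 + (52/9)*3 = -12806 + 52/3 = -38366/3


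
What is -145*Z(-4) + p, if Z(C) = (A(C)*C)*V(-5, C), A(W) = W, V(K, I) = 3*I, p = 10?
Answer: 27850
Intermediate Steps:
Z(C) = 3*C**3 (Z(C) = (C*C)*(3*C) = C**2*(3*C) = 3*C**3)
-145*Z(-4) + p = -435*(-4)**3 + 10 = -435*(-64) + 10 = -145*(-192) + 10 = 27840 + 10 = 27850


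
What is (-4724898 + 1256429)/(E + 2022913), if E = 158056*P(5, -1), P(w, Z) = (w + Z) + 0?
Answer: -3468469/2655137 ≈ -1.3063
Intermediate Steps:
P(w, Z) = Z + w (P(w, Z) = (Z + w) + 0 = Z + w)
E = 632224 (E = 158056*(-1 + 5) = 158056*4 = 632224)
(-4724898 + 1256429)/(E + 2022913) = (-4724898 + 1256429)/(632224 + 2022913) = -3468469/2655137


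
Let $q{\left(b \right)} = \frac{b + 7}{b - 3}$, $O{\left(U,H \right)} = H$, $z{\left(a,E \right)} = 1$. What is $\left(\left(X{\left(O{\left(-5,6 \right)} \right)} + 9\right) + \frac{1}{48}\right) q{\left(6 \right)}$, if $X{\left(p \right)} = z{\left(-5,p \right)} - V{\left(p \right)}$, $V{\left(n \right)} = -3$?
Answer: $\frac{8125}{144} \approx 56.424$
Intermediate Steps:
$q{\left(b \right)} = \frac{7 + b}{-3 + b}$
$X{\left(p \right)} = 4$ ($X{\left(p \right)} = 1 - -3 = 1 + 3 = 4$)
$\left(\left(X{\left(O{\left(-5,6 \right)} \right)} + 9\right) + \frac{1}{48}\right) q{\left(6 \right)} = \left(\left(4 + 9\right) + \frac{1}{48}\right) \frac{7 + 6}{-3 + 6} = \left(13 + \frac{1}{48}\right) \frac{1}{3} \cdot 13 = \frac{625 \cdot \frac{1}{3} \cdot 13}{48} = \frac{625}{48} \cdot \frac{13}{3} = \frac{8125}{144}$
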